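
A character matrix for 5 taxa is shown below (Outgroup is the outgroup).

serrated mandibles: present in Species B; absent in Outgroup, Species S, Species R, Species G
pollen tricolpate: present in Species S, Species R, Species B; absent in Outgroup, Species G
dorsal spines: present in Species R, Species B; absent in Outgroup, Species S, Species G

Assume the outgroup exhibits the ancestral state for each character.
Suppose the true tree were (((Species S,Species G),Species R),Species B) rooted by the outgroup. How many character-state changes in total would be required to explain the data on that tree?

Map each character onto (((Species S,Species G),Species R),Species B) (rooted by Outgroup) and count the minimum state changes it requires (Fitch parsimony):
serrated mandibles: 1; pollen tricolpate: 2; dorsal spines: 2.
Total tree length = 5.

5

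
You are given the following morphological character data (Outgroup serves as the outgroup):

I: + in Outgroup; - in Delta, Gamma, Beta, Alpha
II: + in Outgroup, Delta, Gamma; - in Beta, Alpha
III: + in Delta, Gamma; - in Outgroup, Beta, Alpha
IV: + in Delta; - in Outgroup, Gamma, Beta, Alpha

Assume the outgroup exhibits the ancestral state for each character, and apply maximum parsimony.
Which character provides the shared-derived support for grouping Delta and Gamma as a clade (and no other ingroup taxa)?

Character polarity is set by the outgroup: the derived state is whichever differs from the outgroup's state, so for I, II the derived state is '-', and for the remaining characters it is '+'.
All ingroup taxa share the derived state '-' for I; it defines the ingroup but does not resolve relationships within it.
II: derived state '-' in Alpha and Beta only — synapomorphy for {Alpha, Beta}.
III (derived state '+') is shared by Delta and Gamma — a synapomorphy uniting that clade.
IV: derived state '+' in Delta only — an autapomorphy, so it tells us nothing about relationships among taxa.
Most parsimonious ingroup topology: ((Delta,Gamma),(Beta,Alpha)).
The clade {Delta, Gamma} is supported by III: its derived state '+' occurs in exactly those taxa and in no other taxon (including the outgroup).

III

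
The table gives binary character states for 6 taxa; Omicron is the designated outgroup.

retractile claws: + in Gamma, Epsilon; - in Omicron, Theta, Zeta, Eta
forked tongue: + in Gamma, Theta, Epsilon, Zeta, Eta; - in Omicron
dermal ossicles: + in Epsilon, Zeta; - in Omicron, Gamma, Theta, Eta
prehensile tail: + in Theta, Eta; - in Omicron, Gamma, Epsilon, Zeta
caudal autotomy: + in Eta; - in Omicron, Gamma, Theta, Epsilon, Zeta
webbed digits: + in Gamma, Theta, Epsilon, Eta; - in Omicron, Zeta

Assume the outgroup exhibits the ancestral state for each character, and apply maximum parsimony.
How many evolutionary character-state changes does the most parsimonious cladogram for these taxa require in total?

The outgroup has state '-' for every character, so '+' is the derived state throughout.
retractile claws (derived state '+') is shared by Epsilon and Gamma — a synapomorphy uniting that clade.
forked tongue (derived state '+') is shared by all ingroup taxa — unites the whole ingroup.
dermal ossicles (state '+') occurs in Epsilon and Zeta but conflicts with the nesting implied by the other characters — most parsimoniously interpreted as homoplasy.
Only Eta and Theta show the derived state '+' for prehensile tail, supporting them as a clade.
caudal autotomy: derived state '+' in Eta only — an autapomorphy, so it tells us nothing about relationships among taxa.
Only Epsilon, Eta, Gamma, and Theta show the derived state '+' for webbed digits, supporting them as a clade.
Most parsimonious ingroup topology: (((Gamma,Epsilon),(Theta,Eta)),Zeta).
Changes per character on this tree: retractile claws: 1; forked tongue: 1; dermal ossicles: 2; prehensile tail: 1; caudal autotomy: 1; webbed digits: 1.
Total = 7.

7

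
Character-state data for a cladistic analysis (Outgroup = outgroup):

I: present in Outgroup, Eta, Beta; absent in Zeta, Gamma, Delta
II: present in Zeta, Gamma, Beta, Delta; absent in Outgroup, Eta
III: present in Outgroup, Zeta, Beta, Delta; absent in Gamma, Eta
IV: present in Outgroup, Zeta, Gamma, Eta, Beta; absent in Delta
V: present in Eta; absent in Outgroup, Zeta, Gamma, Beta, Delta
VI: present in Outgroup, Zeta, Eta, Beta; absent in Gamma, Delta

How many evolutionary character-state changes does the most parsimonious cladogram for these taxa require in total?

7

Character polarity is set by the outgroup: the derived state is whichever differs from the outgroup's state, so for I, III, IV, VI the derived state is 'absent', and for the remaining characters it is 'present'.
I (derived state 'absent') is shared by Delta, Gamma, and Zeta — a synapomorphy uniting that clade.
Only Beta, Delta, Gamma, and Zeta show the derived state 'present' for II, supporting them as a clade.
III (state 'absent') occurs in Eta and Gamma but conflicts with the nesting implied by the other characters — most parsimoniously interpreted as homoplasy.
IV: derived state 'absent' in Delta only — an autapomorphy, so it tells us nothing about relationships among taxa.
V: derived state 'present' in Eta only — an autapomorphy, so it tells us nothing about relationships among taxa.
VI (derived state 'absent') is shared by Delta and Gamma — a synapomorphy uniting that clade.
Most parsimonious ingroup topology: ((((Gamma,Delta),Zeta),Beta),Eta).
Changes per character on this tree: I: 1; II: 1; III: 2; IV: 1; V: 1; VI: 1.
Total = 7.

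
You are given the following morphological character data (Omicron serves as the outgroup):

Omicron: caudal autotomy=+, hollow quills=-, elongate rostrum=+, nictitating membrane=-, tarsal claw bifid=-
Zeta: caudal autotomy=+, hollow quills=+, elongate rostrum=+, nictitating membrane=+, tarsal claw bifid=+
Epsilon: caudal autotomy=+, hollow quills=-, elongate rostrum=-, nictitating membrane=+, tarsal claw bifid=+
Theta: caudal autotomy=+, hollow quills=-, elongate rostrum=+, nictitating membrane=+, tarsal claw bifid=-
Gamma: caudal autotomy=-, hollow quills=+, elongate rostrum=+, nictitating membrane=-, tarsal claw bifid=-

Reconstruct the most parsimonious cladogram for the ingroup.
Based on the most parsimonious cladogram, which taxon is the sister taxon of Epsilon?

Zeta

Character polarity is set by the outgroup: the derived state is whichever differs from the outgroup's state, so for caudal autotomy, elongate rostrum the derived state is '-', and for the remaining characters it is '+'.
caudal autotomy: derived state '-' in Gamma only — an autapomorphy, so it tells us nothing about relationships among taxa.
hollow quills (state '+') occurs in Gamma and Zeta but conflicts with the nesting implied by the other characters — most parsimoniously interpreted as homoplasy.
elongate rostrum (derived state '-') is unique to Epsilon (autapomorphy; uninformative for grouping).
nictitating membrane (derived state '+') is shared by Epsilon, Theta, and Zeta — a synapomorphy uniting that clade.
tarsal claw bifid: derived state '+' in Epsilon and Zeta only — synapomorphy for {Epsilon, Zeta}.
Most parsimonious ingroup topology: (((Zeta,Epsilon),Theta),Gamma).
Epsilon and Zeta form a cherry on this tree, so they are sister taxa.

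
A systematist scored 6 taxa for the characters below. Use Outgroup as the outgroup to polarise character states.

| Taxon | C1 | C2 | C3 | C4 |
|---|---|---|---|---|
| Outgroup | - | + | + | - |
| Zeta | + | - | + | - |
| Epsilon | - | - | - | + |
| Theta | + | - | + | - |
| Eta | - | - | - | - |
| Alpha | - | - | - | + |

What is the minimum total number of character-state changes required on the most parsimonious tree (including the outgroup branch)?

Character polarity is set by the outgroup: the derived state is whichever differs from the outgroup's state, so for C2, C3 the derived state is '-', and for the remaining characters it is '+'.
C1 (derived state '+') is shared by Theta and Zeta — a synapomorphy uniting that clade.
C2 (derived state '-') is shared by all ingroup taxa — unites the whole ingroup.
C3: derived state '-' in Alpha, Epsilon, and Eta only — synapomorphy for {Alpha, Epsilon, Eta}.
C4: derived state '+' in Alpha and Epsilon only — synapomorphy for {Alpha, Epsilon}.
Most parsimonious ingroup topology: ((Zeta,Theta),((Epsilon,Alpha),Eta)).
Changes per character on this tree: C1: 1; C2: 1; C3: 1; C4: 1.
Total = 4.

4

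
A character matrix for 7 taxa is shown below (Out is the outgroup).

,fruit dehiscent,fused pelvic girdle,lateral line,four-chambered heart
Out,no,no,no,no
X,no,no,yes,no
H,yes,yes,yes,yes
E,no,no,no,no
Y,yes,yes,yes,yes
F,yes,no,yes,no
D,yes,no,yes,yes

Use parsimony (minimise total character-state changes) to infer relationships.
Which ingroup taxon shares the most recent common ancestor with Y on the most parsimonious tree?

H

The outgroup has state 'no' for every character, so 'yes' is the derived state throughout.
Only D, F, H, and Y show the derived state 'yes' for fruit dehiscent, supporting them as a clade.
Only H and Y show the derived state 'yes' for fused pelvic girdle, supporting them as a clade.
Only D, F, H, X, and Y show the derived state 'yes' for lateral line, supporting them as a clade.
four-chambered heart: derived state 'yes' in D, H, and Y only — synapomorphy for {D, H, Y}.
Most parsimonious ingroup topology: ((X,(((H,Y),D),F)),E).
Y and H form a cherry on this tree, so they are sister taxa.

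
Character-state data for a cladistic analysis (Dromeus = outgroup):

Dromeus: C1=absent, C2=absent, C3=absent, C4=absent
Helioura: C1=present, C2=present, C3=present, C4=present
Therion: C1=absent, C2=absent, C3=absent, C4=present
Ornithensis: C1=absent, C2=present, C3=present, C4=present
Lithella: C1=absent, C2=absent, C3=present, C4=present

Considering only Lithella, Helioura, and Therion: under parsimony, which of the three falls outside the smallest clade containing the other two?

Therion

The outgroup has state 'absent' for every character, so 'present' is the derived state throughout.
C1: derived state 'present' in Helioura only — an autapomorphy, so it tells us nothing about relationships among taxa.
C2 (derived state 'present') is shared by Helioura and Ornithensis — a synapomorphy uniting that clade.
Only Helioura, Lithella, and Ornithensis show the derived state 'present' for C3, supporting them as a clade.
All ingroup taxa share the derived state 'present' for C4; it defines the ingroup but does not resolve relationships within it.
Most parsimonious ingroup topology: ((Lithella,(Ornithensis,Helioura)),Therion).
Lithella and Helioura share a more recent common ancestor with each other than either does with Therion, so Therion is the least closely related of the three.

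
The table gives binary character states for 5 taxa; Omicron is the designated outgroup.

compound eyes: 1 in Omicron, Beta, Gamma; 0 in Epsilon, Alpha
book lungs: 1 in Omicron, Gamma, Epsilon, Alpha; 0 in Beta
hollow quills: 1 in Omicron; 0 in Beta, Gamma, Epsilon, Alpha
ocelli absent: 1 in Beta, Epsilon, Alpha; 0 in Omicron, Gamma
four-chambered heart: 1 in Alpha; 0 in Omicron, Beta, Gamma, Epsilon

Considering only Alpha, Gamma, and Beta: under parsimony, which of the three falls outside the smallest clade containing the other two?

Character polarity is set by the outgroup: the derived state is whichever differs from the outgroup's state, so for compound eyes, book lungs, hollow quills the derived state is '0', and for the remaining characters it is '1'.
compound eyes (derived state '0') is shared by Alpha and Epsilon — a synapomorphy uniting that clade.
book lungs (derived state '0') is unique to Beta (autapomorphy; uninformative for grouping).
hollow quills (derived state '0') is shared by all ingroup taxa — unites the whole ingroup.
ocelli absent: derived state '1' in Alpha, Beta, and Epsilon only — synapomorphy for {Alpha, Beta, Epsilon}.
four-chambered heart: derived state '1' in Alpha only — an autapomorphy, so it tells us nothing about relationships among taxa.
Most parsimonious ingroup topology: ((Beta,(Epsilon,Alpha)),Gamma).
Beta and Alpha share a more recent common ancestor with each other than either does with Gamma, so Gamma is the least closely related of the three.

Gamma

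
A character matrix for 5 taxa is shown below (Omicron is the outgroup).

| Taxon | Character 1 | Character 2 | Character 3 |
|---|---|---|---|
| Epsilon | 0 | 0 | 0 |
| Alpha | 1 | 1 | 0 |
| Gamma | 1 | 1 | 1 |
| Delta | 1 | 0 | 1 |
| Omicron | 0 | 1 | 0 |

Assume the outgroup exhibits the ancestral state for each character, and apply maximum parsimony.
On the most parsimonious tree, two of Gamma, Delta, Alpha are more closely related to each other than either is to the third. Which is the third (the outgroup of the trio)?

Alpha

Character polarity is set by the outgroup: the derived state is whichever differs from the outgroup's state, so for Character 2 the derived state is '0', and for the remaining characters it is '1'.
Character 1: derived state '1' in Alpha, Delta, and Gamma only — synapomorphy for {Alpha, Delta, Gamma}.
Character 2 (state '0') occurs in Delta and Epsilon but conflicts with the nesting implied by the other characters — most parsimoniously interpreted as homoplasy.
Character 3: derived state '1' in Delta and Gamma only — synapomorphy for {Delta, Gamma}.
Most parsimonious ingroup topology: (Epsilon,((Delta,Gamma),Alpha)).
Delta and Gamma share a more recent common ancestor with each other than either does with Alpha, so Alpha is the least closely related of the three.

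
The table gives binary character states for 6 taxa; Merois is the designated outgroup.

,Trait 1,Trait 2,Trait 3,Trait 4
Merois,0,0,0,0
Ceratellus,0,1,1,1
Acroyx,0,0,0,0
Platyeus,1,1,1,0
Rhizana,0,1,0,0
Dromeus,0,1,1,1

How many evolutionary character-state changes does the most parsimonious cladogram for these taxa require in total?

4

The outgroup has state '0' for every character, so '1' is the derived state throughout.
Trait 1 (derived state '1') is unique to Platyeus (autapomorphy; uninformative for grouping).
Trait 2: derived state '1' in Ceratellus, Dromeus, Platyeus, and Rhizana only — synapomorphy for {Ceratellus, Dromeus, Platyeus, Rhizana}.
Only Ceratellus, Dromeus, and Platyeus show the derived state '1' for Trait 3, supporting them as a clade.
Trait 4 (derived state '1') is shared by Ceratellus and Dromeus — a synapomorphy uniting that clade.
Most parsimonious ingroup topology: ((((Ceratellus,Dromeus),Platyeus),Rhizana),Acroyx).
Changes per character on this tree: Trait 1: 1; Trait 2: 1; Trait 3: 1; Trait 4: 1.
Total = 4.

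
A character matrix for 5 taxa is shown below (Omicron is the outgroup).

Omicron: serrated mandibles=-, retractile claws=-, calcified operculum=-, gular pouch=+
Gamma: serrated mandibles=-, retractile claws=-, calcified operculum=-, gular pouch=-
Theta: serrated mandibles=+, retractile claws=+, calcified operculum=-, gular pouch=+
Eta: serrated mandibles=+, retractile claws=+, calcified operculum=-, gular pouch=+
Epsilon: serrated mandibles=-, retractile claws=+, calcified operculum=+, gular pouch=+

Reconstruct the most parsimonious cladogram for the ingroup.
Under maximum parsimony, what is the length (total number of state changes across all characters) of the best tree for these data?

Character polarity is set by the outgroup: the derived state is whichever differs from the outgroup's state, so for gular pouch the derived state is '-', and for the remaining characters it is '+'.
serrated mandibles: derived state '+' in Eta and Theta only — synapomorphy for {Eta, Theta}.
Only Epsilon, Eta, and Theta show the derived state '+' for retractile claws, supporting them as a clade.
calcified operculum (derived state '+') is unique to Epsilon (autapomorphy; uninformative for grouping).
gular pouch (derived state '-') is unique to Gamma (autapomorphy; uninformative for grouping).
Most parsimonious ingroup topology: (Gamma,((Theta,Eta),Epsilon)).
Changes per character on this tree: serrated mandibles: 1; retractile claws: 1; calcified operculum: 1; gular pouch: 1.
Total = 4.

4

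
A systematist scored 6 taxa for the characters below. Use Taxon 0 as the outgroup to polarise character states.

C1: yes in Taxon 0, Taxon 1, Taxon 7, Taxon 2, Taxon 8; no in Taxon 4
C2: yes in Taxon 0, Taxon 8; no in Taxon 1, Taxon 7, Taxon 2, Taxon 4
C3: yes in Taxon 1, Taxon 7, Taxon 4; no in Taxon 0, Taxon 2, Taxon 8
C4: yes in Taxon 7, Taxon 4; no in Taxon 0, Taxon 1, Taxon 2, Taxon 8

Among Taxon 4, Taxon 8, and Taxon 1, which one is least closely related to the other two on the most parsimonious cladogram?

Taxon 8

Character polarity is set by the outgroup: the derived state is whichever differs from the outgroup's state, so for C1, C2 the derived state is 'no', and for the remaining characters it is 'yes'.
C1 (derived state 'no') is unique to Taxon 4 (autapomorphy; uninformative for grouping).
Only Taxon 1, Taxon 2, Taxon 4, and Taxon 7 show the derived state 'no' for C2, supporting them as a clade.
Only Taxon 1, Taxon 4, and Taxon 7 show the derived state 'yes' for C3, supporting them as a clade.
Only Taxon 4 and Taxon 7 show the derived state 'yes' for C4, supporting them as a clade.
Most parsimonious ingroup topology: (((Taxon 1,(Taxon 7,Taxon 4)),Taxon 2),Taxon 8).
Taxon 1 and Taxon 4 share a more recent common ancestor with each other than either does with Taxon 8, so Taxon 8 is the least closely related of the three.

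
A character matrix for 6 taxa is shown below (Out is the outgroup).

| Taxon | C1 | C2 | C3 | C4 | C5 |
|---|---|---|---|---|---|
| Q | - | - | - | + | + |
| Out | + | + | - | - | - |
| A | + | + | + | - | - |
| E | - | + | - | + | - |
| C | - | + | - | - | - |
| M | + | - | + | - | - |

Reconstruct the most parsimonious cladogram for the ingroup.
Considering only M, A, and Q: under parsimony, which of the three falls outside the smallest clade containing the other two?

Character polarity is set by the outgroup: the derived state is whichever differs from the outgroup's state, so for C1, C2 the derived state is '-', and for the remaining characters it is '+'.
Only C, E, and Q show the derived state '-' for C1, supporting them as a clade.
C2 groups M and Q, which is incompatible with the clades supported by the remaining characters; treating it as convergent (homoplasy) costs fewer steps than any alternative tree.
Only A and M show the derived state '+' for C3, supporting them as a clade.
C4: derived state '+' in E and Q only — synapomorphy for {E, Q}.
C5: derived state '+' in Q only — an autapomorphy, so it tells us nothing about relationships among taxa.
Most parsimonious ingroup topology: ((C,(Q,E)),(M,A)).
M and A share a more recent common ancestor with each other than either does with Q, so Q is the least closely related of the three.

Q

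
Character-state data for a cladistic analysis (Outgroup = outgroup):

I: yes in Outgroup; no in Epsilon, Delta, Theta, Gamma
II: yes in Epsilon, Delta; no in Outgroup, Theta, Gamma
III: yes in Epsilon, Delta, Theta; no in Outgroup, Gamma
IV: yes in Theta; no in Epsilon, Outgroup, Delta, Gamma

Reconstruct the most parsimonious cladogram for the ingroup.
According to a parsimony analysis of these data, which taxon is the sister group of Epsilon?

Delta

Character polarity is set by the outgroup: the derived state is whichever differs from the outgroup's state, so for I the derived state is 'no', and for the remaining characters it is 'yes'.
I (derived state 'no') is shared by all ingroup taxa — unites the whole ingroup.
II: derived state 'yes' in Delta and Epsilon only — synapomorphy for {Delta, Epsilon}.
III: derived state 'yes' in Delta, Epsilon, and Theta only — synapomorphy for {Delta, Epsilon, Theta}.
IV (derived state 'yes') is unique to Theta (autapomorphy; uninformative for grouping).
Most parsimonious ingroup topology: (((Delta,Epsilon),Theta),Gamma).
Epsilon and Delta form a cherry on this tree, so they are sister taxa.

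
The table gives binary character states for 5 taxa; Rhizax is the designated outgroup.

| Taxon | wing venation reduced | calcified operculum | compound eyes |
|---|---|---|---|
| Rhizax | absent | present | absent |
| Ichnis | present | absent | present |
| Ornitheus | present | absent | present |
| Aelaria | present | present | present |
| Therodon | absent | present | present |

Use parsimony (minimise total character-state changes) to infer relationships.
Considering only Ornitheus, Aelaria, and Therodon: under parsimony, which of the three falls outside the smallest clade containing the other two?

Therodon

Character polarity is set by the outgroup: the derived state is whichever differs from the outgroup's state, so for calcified operculum the derived state is 'absent', and for the remaining characters it is 'present'.
wing venation reduced: derived state 'present' in Aelaria, Ichnis, and Ornitheus only — synapomorphy for {Aelaria, Ichnis, Ornitheus}.
Only Ichnis and Ornitheus show the derived state 'absent' for calcified operculum, supporting them as a clade.
All ingroup taxa share the derived state 'present' for compound eyes; it defines the ingroup but does not resolve relationships within it.
Most parsimonious ingroup topology: (((Ichnis,Ornitheus),Aelaria),Therodon).
Aelaria and Ornitheus share a more recent common ancestor with each other than either does with Therodon, so Therodon is the least closely related of the three.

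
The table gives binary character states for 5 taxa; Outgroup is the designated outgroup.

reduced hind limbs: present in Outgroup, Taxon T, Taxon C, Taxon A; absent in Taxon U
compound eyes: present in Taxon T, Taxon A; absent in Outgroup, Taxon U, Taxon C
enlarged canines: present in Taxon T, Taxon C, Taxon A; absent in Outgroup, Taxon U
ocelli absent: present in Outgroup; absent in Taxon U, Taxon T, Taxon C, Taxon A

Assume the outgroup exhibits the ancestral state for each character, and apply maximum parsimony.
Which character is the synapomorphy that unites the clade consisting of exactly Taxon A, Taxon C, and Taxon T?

Character polarity is set by the outgroup: the derived state is whichever differs from the outgroup's state, so for reduced hind limbs, ocelli absent the derived state is 'absent', and for the remaining characters it is 'present'.
reduced hind limbs: derived state 'absent' in Taxon U only — an autapomorphy, so it tells us nothing about relationships among taxa.
compound eyes: derived state 'present' in Taxon A and Taxon T only — synapomorphy for {Taxon A, Taxon T}.
enlarged canines (derived state 'present') is shared by Taxon A, Taxon C, and Taxon T — a synapomorphy uniting that clade.
All ingroup taxa share the derived state 'absent' for ocelli absent; it defines the ingroup but does not resolve relationships within it.
Most parsimonious ingroup topology: (Taxon U,((Taxon T,Taxon A),Taxon C)).
The clade {Taxon A, Taxon C, Taxon T} is supported by enlarged canines: its derived state 'present' occurs in exactly those taxa and in no other taxon (including the outgroup).

enlarged canines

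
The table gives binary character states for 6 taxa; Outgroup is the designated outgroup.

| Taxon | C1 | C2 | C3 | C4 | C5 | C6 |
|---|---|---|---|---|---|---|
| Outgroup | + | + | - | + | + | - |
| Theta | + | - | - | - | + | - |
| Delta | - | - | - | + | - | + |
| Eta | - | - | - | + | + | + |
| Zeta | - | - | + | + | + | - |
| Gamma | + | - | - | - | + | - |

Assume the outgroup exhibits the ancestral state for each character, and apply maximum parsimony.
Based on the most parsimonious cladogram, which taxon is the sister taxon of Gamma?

Theta

Character polarity is set by the outgroup: the derived state is whichever differs from the outgroup's state, so for C1, C2, C4, C5 the derived state is '-', and for the remaining characters it is '+'.
Only Delta, Eta, and Zeta show the derived state '-' for C1, supporting them as a clade.
C2 (derived state '-') is shared by all ingroup taxa — unites the whole ingroup.
C3 (derived state '+') is unique to Zeta (autapomorphy; uninformative for grouping).
C4 (derived state '-') is shared by Gamma and Theta — a synapomorphy uniting that clade.
C5 (derived state '-') is unique to Delta (autapomorphy; uninformative for grouping).
C6 (derived state '+') is shared by Delta and Eta — a synapomorphy uniting that clade.
Most parsimonious ingroup topology: ((Theta,Gamma),((Delta,Eta),Zeta)).
Gamma and Theta form a cherry on this tree, so they are sister taxa.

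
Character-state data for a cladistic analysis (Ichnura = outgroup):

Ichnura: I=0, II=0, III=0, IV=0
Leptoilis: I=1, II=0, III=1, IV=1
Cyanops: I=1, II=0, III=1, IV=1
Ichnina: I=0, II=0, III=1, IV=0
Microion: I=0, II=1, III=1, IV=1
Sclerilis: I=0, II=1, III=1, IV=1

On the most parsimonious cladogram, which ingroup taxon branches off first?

Ichnina

The outgroup has state '0' for every character, so '1' is the derived state throughout.
I: derived state '1' in Cyanops and Leptoilis only — synapomorphy for {Cyanops, Leptoilis}.
II: derived state '1' in Microion and Sclerilis only — synapomorphy for {Microion, Sclerilis}.
All ingroup taxa share the derived state '1' for III; it defines the ingroup but does not resolve relationships within it.
Only Cyanops, Leptoilis, Microion, and Sclerilis show the derived state '1' for IV, supporting them as a clade.
Most parsimonious ingroup topology: (((Leptoilis,Cyanops),(Microion,Sclerilis)),Ichnina).
Ichnina is sister to the clade containing all other ingroup taxa, so it is the earliest-diverging (most basal) ingroup lineage.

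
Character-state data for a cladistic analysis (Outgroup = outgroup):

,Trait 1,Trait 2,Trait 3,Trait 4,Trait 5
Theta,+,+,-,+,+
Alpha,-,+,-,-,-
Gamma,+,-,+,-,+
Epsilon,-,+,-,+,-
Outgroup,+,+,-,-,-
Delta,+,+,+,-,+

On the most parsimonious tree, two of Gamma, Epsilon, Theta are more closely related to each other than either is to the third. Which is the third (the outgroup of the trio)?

Character polarity is set by the outgroup: the derived state is whichever differs from the outgroup's state, so for Trait 1, Trait 2 the derived state is '-', and for the remaining characters it is '+'.
Trait 1 (derived state '-') is shared by Alpha and Epsilon — a synapomorphy uniting that clade.
Trait 2 (derived state '-') is unique to Gamma (autapomorphy; uninformative for grouping).
Only Delta and Gamma show the derived state '+' for Trait 3, supporting them as a clade.
Trait 4 groups Epsilon and Theta, which is incompatible with the clades supported by the remaining characters; treating it as convergent (homoplasy) costs fewer steps than any alternative tree.
Only Delta, Gamma, and Theta show the derived state '+' for Trait 5, supporting them as a clade.
Most parsimonious ingroup topology: ((Alpha,Epsilon),((Gamma,Delta),Theta)).
Theta and Gamma share a more recent common ancestor with each other than either does with Epsilon, so Epsilon is the least closely related of the three.

Epsilon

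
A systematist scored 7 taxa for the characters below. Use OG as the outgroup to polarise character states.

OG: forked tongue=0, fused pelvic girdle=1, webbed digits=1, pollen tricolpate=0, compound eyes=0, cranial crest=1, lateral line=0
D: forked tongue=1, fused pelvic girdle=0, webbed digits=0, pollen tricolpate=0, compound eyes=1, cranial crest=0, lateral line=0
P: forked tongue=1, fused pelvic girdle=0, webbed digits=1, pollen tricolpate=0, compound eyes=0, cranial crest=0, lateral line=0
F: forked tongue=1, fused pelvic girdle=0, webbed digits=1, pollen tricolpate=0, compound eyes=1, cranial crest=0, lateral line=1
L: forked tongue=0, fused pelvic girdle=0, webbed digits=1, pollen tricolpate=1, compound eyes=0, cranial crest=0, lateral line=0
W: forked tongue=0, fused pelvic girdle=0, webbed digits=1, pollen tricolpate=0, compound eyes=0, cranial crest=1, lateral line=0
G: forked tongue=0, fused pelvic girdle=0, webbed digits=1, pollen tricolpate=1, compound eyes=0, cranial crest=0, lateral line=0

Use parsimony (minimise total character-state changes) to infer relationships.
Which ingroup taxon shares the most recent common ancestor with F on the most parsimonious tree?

Character polarity is set by the outgroup: the derived state is whichever differs from the outgroup's state, so for fused pelvic girdle, webbed digits, cranial crest the derived state is '0', and for the remaining characters it is '1'.
forked tongue (derived state '1') is shared by D, F, and P — a synapomorphy uniting that clade.
fused pelvic girdle (derived state '0') is shared by all ingroup taxa — unites the whole ingroup.
webbed digits (derived state '0') is unique to D (autapomorphy; uninformative for grouping).
Only G and L show the derived state '1' for pollen tricolpate, supporting them as a clade.
compound eyes: derived state '1' in D and F only — synapomorphy for {D, F}.
cranial crest (derived state '0') is shared by D, F, G, L, and P — a synapomorphy uniting that clade.
lateral line: derived state '1' in F only — an autapomorphy, so it tells us nothing about relationships among taxa.
Most parsimonious ingroup topology: ((((D,F),P),(L,G)),W).
F and D form a cherry on this tree, so they are sister taxa.

D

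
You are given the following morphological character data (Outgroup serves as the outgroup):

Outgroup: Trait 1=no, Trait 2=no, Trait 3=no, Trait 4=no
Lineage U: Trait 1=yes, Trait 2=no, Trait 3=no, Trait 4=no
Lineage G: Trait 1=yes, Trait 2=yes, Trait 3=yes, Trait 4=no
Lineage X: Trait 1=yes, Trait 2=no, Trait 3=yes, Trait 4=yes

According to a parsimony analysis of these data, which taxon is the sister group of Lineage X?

Lineage G

The outgroup has state 'no' for every character, so 'yes' is the derived state throughout.
All ingroup taxa share the derived state 'yes' for Trait 1; it defines the ingroup but does not resolve relationships within it.
Trait 2: derived state 'yes' in Lineage G only — an autapomorphy, so it tells us nothing about relationships among taxa.
Trait 3 (derived state 'yes') is shared by Lineage G and Lineage X — a synapomorphy uniting that clade.
Trait 4: derived state 'yes' in Lineage X only — an autapomorphy, so it tells us nothing about relationships among taxa.
Most parsimonious ingroup topology: (Lineage U,(Lineage G,Lineage X)).
Lineage X and Lineage G form a cherry on this tree, so they are sister taxa.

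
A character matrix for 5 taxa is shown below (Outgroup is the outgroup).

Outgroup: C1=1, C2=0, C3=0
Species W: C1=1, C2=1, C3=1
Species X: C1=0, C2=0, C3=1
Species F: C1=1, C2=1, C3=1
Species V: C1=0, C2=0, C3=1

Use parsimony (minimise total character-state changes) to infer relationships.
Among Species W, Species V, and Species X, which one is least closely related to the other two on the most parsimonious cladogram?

Character polarity is set by the outgroup: the derived state is whichever differs from the outgroup's state, so for C1 the derived state is '0', and for the remaining characters it is '1'.
C1: derived state '0' in Species V and Species X only — synapomorphy for {Species V, Species X}.
C2 (derived state '1') is shared by Species F and Species W — a synapomorphy uniting that clade.
All ingroup taxa share the derived state '1' for C3; it defines the ingroup but does not resolve relationships within it.
Most parsimonious ingroup topology: ((Species W,Species F),(Species X,Species V)).
Species V and Species X share a more recent common ancestor with each other than either does with Species W, so Species W is the least closely related of the three.

Species W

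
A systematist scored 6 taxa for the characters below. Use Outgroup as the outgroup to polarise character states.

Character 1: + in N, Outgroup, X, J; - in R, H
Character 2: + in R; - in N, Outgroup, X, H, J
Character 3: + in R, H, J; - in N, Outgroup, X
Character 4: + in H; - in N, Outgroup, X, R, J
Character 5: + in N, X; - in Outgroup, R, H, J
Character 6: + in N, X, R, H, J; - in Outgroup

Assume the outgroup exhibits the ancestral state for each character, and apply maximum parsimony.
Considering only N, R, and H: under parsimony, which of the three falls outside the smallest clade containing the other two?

N

Character polarity is set by the outgroup: the derived state is whichever differs from the outgroup's state, so for Character 1 the derived state is '-', and for the remaining characters it is '+'.
Only H and R show the derived state '-' for Character 1, supporting them as a clade.
Character 2: derived state '+' in R only — an autapomorphy, so it tells us nothing about relationships among taxa.
Only H, J, and R show the derived state '+' for Character 3, supporting them as a clade.
Character 4 (derived state '+') is unique to H (autapomorphy; uninformative for grouping).
Character 5: derived state '+' in N and X only — synapomorphy for {N, X}.
Character 6 (derived state '+') is shared by all ingroup taxa — unites the whole ingroup.
Most parsimonious ingroup topology: ((J,(R,H)),(N,X)).
R and H share a more recent common ancestor with each other than either does with N, so N is the least closely related of the three.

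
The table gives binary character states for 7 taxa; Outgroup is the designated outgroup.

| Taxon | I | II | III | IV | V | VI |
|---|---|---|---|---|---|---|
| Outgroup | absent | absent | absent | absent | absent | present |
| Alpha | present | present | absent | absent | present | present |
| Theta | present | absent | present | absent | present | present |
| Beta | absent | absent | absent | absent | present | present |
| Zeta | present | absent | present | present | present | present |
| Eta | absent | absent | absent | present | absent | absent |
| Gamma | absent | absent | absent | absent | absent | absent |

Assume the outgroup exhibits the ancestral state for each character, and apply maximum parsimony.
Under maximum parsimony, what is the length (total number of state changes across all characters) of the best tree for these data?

7

Character polarity is set by the outgroup: the derived state is whichever differs from the outgroup's state, so for VI the derived state is 'absent', and for the remaining characters it is 'present'.
Only Alpha, Theta, and Zeta show the derived state 'present' for I, supporting them as a clade.
II (derived state 'present') is unique to Alpha (autapomorphy; uninformative for grouping).
III (derived state 'present') is shared by Theta and Zeta — a synapomorphy uniting that clade.
IV (state 'present') occurs in Eta and Zeta but conflicts with the nesting implied by the other characters — most parsimoniously interpreted as homoplasy.
V (derived state 'present') is shared by Alpha, Beta, Theta, and Zeta — a synapomorphy uniting that clade.
Only Eta and Gamma show the derived state 'absent' for VI, supporting them as a clade.
Most parsimonious ingroup topology: (((Alpha,(Theta,Zeta)),Beta),(Eta,Gamma)).
Changes per character on this tree: I: 1; II: 1; III: 1; IV: 2; V: 1; VI: 1.
Total = 7.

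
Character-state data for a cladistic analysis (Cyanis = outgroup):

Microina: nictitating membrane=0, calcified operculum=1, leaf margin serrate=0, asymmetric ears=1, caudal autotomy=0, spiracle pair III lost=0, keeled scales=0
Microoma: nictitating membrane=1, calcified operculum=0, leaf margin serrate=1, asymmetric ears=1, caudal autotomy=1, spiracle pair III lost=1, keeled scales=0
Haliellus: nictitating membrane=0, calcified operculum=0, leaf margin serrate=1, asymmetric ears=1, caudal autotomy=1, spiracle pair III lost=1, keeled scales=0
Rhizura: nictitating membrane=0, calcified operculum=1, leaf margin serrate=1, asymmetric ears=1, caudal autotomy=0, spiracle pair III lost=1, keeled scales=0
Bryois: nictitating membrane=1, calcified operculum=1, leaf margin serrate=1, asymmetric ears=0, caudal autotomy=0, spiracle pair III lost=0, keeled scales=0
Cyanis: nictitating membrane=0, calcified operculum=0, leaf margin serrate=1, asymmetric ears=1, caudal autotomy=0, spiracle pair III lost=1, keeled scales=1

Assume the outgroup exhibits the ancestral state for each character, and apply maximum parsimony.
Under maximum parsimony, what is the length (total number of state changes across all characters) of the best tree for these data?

Character polarity is set by the outgroup: the derived state is whichever differs from the outgroup's state, so for leaf margin serrate, asymmetric ears, spiracle pair III lost, keeled scales the derived state is '0', and for the remaining characters it is '1'.
nictitating membrane groups Bryois and Microoma, which is incompatible with the clades supported by the remaining characters; treating it as convergent (homoplasy) costs fewer steps than any alternative tree.
Only Bryois, Microina, and Rhizura show the derived state '1' for calcified operculum, supporting them as a clade.
leaf margin serrate: derived state '0' in Microina only — an autapomorphy, so it tells us nothing about relationships among taxa.
asymmetric ears (derived state '0') is unique to Bryois (autapomorphy; uninformative for grouping).
caudal autotomy (derived state '1') is shared by Haliellus and Microoma — a synapomorphy uniting that clade.
Only Bryois and Microina show the derived state '0' for spiracle pair III lost, supporting them as a clade.
All ingroup taxa share the derived state '0' for keeled scales; it defines the ingroup but does not resolve relationships within it.
Most parsimonious ingroup topology: (((Bryois,Microina),Rhizura),(Microoma,Haliellus)).
Changes per character on this tree: nictitating membrane: 2; calcified operculum: 1; leaf margin serrate: 1; asymmetric ears: 1; caudal autotomy: 1; spiracle pair III lost: 1; keeled scales: 1.
Total = 8.

8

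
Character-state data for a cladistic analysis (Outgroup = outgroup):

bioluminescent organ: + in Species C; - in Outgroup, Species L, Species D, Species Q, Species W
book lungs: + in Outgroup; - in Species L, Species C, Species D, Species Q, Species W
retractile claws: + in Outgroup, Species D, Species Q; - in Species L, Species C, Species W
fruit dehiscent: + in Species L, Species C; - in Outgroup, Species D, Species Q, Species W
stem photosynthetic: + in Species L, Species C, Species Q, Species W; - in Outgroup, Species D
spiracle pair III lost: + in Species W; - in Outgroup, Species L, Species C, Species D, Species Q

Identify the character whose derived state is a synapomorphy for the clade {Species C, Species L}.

Character polarity is set by the outgroup: the derived state is whichever differs from the outgroup's state, so for book lungs, retractile claws the derived state is '-', and for the remaining characters it is '+'.
bioluminescent organ: derived state '+' in Species C only — an autapomorphy, so it tells us nothing about relationships among taxa.
book lungs (derived state '-') is shared by all ingroup taxa — unites the whole ingroup.
retractile claws (derived state '-') is shared by Species C, Species L, and Species W — a synapomorphy uniting that clade.
fruit dehiscent (derived state '+') is shared by Species C and Species L — a synapomorphy uniting that clade.
stem photosynthetic (derived state '+') is shared by Species C, Species L, Species Q, and Species W — a synapomorphy uniting that clade.
spiracle pair III lost: derived state '+' in Species W only — an autapomorphy, so it tells us nothing about relationships among taxa.
Most parsimonious ingroup topology: ((((Species L,Species C),Species W),Species Q),Species D).
The clade {Species C, Species L} is supported by fruit dehiscent: its derived state '+' occurs in exactly those taxa and in no other taxon (including the outgroup).

fruit dehiscent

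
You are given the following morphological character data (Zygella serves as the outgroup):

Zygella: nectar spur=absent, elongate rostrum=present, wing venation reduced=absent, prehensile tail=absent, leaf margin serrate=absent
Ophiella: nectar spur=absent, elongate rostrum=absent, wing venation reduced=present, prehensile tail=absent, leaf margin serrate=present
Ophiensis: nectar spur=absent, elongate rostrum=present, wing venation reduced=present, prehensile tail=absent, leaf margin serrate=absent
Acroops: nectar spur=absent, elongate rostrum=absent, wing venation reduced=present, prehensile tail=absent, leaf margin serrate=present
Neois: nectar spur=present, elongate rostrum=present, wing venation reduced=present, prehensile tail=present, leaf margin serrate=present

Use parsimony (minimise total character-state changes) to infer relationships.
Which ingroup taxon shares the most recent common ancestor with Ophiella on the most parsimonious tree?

Acroops

Character polarity is set by the outgroup: the derived state is whichever differs from the outgroup's state, so for elongate rostrum the derived state is 'absent', and for the remaining characters it is 'present'.
nectar spur (derived state 'present') is unique to Neois (autapomorphy; uninformative for grouping).
elongate rostrum: derived state 'absent' in Acroops and Ophiella only — synapomorphy for {Acroops, Ophiella}.
All ingroup taxa share the derived state 'present' for wing venation reduced; it defines the ingroup but does not resolve relationships within it.
prehensile tail (derived state 'present') is unique to Neois (autapomorphy; uninformative for grouping).
leaf margin serrate (derived state 'present') is shared by Acroops, Neois, and Ophiella — a synapomorphy uniting that clade.
Most parsimonious ingroup topology: (((Ophiella,Acroops),Neois),Ophiensis).
Ophiella and Acroops form a cherry on this tree, so they are sister taxa.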